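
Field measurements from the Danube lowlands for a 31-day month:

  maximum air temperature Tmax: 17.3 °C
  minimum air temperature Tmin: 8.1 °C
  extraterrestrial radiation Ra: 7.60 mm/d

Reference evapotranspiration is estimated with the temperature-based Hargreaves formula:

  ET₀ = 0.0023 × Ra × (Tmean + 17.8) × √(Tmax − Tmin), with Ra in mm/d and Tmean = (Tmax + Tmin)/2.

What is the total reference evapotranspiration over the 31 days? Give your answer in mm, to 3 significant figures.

Tmean = (17.3 + 8.1)/2 = 12.70 °C
ET₀ = 0.0023 × 7.60 × (12.70 + 17.8) × √9.2 = 0.0023 × 7.60 × 30.50 × 3.0332 = 1.6171 mm/d
Over 31 days: 1.6171 × 31 = 50.130 mm

50.1 mm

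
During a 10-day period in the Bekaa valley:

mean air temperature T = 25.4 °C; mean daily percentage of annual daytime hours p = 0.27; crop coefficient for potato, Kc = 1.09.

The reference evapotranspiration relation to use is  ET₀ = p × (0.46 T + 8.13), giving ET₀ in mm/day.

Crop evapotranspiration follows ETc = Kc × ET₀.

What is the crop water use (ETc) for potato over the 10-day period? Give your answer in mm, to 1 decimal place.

ET₀ = 0.27 × (0.46 × 25.4 + 8.13) = 0.27 × 19.814 = 5.3498 mm/d
ETc = Kc × ET₀ = 1.09 × 5.3498 = 5.8313 mm/d
Over 10 days: 5.8313 × 10 = 58.313 mm

58.3 mm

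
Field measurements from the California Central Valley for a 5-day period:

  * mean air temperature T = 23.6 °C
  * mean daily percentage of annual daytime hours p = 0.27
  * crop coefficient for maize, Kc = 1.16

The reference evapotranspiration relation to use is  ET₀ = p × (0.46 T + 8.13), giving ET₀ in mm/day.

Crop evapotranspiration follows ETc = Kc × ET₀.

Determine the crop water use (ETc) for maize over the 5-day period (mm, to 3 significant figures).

ET₀ = 0.27 × (0.46 × 23.6 + 8.13) = 0.27 × 18.986 = 5.1262 mm/d
ETc = Kc × ET₀ = 1.16 × 5.1262 = 5.9464 mm/d
Over 5 days: 5.9464 × 5 = 29.732 mm

29.7 mm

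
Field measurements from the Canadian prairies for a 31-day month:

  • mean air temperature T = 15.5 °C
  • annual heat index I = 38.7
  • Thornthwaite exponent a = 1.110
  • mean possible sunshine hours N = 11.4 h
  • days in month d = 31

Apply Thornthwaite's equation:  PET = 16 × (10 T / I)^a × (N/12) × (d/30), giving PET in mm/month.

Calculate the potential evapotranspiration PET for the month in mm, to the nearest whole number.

73 mm

10T/I = 10 × 15.5 / 38.7 = 4.0052
(10T/I)^a = 4.0052^1.110 = 4.6657
Uncorrected PET = 16 × 4.6657 = 74.651 mm
Correction = (N/12)(d/30) = (11.4/12)(31/30) = 0.9817
PET = 74.651 × 0.9817 = 73.285 mm/month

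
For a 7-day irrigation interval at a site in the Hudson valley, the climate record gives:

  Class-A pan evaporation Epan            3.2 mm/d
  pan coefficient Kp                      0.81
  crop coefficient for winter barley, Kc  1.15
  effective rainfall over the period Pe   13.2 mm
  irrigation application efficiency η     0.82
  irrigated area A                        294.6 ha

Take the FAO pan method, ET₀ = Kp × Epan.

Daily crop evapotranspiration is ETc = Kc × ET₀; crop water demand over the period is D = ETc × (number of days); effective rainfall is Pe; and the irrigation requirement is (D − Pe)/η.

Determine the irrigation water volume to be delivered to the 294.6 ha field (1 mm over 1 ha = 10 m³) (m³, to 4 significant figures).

ET₀ = 0.81 × 3.2 = 2.5920 mm/d
ETc = Kc × ET₀ = 1.15 × 2.5920 = 2.9808 mm/d
Crop demand D = ETc × 7 d = 2.9808 × 7 = 20.866 mm
D − Pe = 20.866 − 13.2 = 7.666 mm
Gross irrigation = 7.666 / 0.82 = 9.349 mm
Volume = 9.349 mm × 294.6 ha × 10 = 27542.2 m³

27540 m³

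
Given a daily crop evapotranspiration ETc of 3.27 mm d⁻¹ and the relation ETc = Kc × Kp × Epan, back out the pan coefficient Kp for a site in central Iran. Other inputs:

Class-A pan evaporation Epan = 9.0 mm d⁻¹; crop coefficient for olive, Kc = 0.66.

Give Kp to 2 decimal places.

0.55

ETc = Kc × Kp × Epan  ⇒  Kp = ETc / (Kc × Epan)
Kp = 3.27 / (0.66 × 9.0) = 3.27 / 5.940 = 0.5505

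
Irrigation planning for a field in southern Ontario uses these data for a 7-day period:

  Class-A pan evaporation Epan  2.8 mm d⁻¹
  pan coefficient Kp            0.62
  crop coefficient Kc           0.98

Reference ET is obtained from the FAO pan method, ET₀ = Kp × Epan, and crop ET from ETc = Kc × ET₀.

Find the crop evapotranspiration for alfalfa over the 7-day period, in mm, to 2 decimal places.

11.91 mm

ET₀ = 0.62 × 2.8 = 1.7360 mm/d
ETc = Kc × ET₀ = 0.98 × 1.7360 = 1.7013 mm/d
Over 7 days: 1.7013 × 7 = 11.909 mm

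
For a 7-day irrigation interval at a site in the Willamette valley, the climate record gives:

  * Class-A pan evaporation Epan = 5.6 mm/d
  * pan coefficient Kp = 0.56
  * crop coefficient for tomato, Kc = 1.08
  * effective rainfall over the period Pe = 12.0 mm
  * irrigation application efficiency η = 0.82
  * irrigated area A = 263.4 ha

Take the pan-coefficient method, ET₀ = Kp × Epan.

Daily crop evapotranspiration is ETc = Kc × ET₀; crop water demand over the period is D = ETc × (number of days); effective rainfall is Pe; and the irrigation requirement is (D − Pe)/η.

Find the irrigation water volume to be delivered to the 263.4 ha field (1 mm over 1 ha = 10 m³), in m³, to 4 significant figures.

ET₀ = 0.56 × 5.6 = 3.1360 mm/d
ETc = Kc × ET₀ = 1.08 × 3.1360 = 3.3869 mm/d
Crop demand D = ETc × 7 d = 3.3869 × 7 = 23.708 mm
D − Pe = 23.708 − 12.0 = 11.708 mm
Gross irrigation = 11.708 / 0.82 = 14.278 mm
Volume = 14.278 mm × 263.4 ha × 10 = 37608.3 m³

37610 m³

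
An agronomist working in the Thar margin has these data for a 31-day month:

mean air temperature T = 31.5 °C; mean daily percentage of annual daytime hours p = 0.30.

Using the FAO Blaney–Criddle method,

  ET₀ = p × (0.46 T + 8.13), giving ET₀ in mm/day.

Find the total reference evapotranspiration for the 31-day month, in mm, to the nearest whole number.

210 mm

ET₀ = 0.30 × (0.46 × 31.5 + 8.13) = 0.30 × 22.620 = 6.7860 mm/d
Monthly total = 6.7860 × 31 = 210.366 mm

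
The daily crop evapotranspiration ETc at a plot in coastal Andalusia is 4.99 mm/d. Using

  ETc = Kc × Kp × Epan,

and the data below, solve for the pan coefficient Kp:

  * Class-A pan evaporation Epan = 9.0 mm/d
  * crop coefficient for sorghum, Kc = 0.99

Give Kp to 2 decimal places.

0.56

ETc = Kc × Kp × Epan  ⇒  Kp = ETc / (Kc × Epan)
Kp = 4.99 / (0.99 × 9.0) = 4.99 / 8.910 = 0.5600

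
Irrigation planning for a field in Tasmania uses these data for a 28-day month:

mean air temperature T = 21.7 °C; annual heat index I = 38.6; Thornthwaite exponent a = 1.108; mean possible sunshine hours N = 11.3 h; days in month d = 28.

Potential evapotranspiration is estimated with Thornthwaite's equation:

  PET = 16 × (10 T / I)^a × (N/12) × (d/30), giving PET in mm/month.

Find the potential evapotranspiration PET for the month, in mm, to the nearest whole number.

10T/I = 10 × 21.7 / 38.6 = 5.6218
(10T/I)^a = 5.6218^1.108 = 6.7743
Uncorrected PET = 16 × 6.7743 = 108.389 mm
Correction = (N/12)(d/30) = (11.3/12)(28/30) = 0.8789
PET = 108.389 × 0.8789 = 95.263 mm/month

95 mm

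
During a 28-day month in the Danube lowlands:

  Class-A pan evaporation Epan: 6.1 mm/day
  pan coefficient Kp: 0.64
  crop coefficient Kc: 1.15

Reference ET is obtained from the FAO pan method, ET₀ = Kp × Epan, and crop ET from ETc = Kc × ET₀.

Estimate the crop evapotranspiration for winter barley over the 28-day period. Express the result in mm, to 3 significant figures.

ET₀ = 0.64 × 6.1 = 3.9040 mm/d
ETc = Kc × ET₀ = 1.15 × 3.9040 = 4.4896 mm/d
Over 28 days: 4.4896 × 28 = 125.709 mm

126 mm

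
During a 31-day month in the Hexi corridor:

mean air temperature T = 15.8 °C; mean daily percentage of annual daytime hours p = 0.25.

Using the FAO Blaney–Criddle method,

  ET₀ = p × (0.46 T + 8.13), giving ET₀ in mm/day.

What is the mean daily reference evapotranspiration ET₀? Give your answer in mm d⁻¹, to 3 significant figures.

3.85 mm d⁻¹

ET₀ = 0.25 × (0.46 × 15.8 + 8.13) = 0.25 × 15.398 = 3.8495 mm/d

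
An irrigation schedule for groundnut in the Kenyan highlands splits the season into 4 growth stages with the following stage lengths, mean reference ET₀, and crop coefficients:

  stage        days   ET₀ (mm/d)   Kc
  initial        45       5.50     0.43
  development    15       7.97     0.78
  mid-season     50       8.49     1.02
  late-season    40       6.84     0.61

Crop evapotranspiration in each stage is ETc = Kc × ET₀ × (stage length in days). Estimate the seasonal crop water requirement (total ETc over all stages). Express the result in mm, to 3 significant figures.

initial: 0.43 × 5.50 × 45 = 106.43 mm
development: 0.78 × 7.97 × 15 = 93.25 mm
mid-season: 1.02 × 8.49 × 50 = 432.99 mm
late-season: 0.61 × 6.84 × 40 = 166.90 mm
Seasonal total = 799.57 mm

800 mm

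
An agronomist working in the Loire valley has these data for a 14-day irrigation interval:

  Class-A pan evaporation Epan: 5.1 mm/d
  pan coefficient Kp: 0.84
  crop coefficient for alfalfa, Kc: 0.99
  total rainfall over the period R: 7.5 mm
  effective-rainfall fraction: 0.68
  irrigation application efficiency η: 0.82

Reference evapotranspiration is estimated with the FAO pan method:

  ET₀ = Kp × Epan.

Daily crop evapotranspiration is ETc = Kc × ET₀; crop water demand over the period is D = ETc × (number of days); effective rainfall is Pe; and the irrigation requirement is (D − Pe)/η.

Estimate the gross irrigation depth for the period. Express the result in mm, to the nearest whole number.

66 mm

ET₀ = 0.84 × 5.1 = 4.2840 mm/d
ETc = Kc × ET₀ = 0.99 × 4.2840 = 4.2412 mm/d
Crop demand D = ETc × 14 d = 4.2412 × 14 = 59.377 mm
Pe = 0.68 × 7.5 = 5.100 mm
D − Pe = 59.377 − 5.100 = 54.277 mm
Gross irrigation = 54.277 / 0.82 = 66.191 mm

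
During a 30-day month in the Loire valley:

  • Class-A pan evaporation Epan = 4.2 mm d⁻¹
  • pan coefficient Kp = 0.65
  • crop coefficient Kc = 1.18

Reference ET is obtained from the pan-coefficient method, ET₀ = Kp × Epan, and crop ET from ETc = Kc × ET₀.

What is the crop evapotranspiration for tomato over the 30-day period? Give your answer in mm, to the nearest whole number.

ET₀ = 0.65 × 4.2 = 2.7300 mm/d
ETc = Kc × ET₀ = 1.18 × 2.7300 = 3.2214 mm/d
Over 30 days: 3.2214 × 30 = 96.642 mm

97 mm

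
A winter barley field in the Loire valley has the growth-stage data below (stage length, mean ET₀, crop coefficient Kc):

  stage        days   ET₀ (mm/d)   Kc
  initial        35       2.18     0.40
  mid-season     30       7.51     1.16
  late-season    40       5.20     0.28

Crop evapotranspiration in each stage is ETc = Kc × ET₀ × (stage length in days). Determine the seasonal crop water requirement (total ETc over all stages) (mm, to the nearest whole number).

350 mm

initial: 0.40 × 2.18 × 35 = 30.52 mm
mid-season: 1.16 × 7.51 × 30 = 261.35 mm
late-season: 0.28 × 5.20 × 40 = 58.24 mm
Seasonal total = 350.11 mm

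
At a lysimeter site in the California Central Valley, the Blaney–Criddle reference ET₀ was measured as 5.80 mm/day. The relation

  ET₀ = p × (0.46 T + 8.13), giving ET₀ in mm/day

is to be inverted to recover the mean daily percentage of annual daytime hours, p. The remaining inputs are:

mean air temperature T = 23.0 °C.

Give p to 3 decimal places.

0.310

p = ET₀ / (0.46 T + 8.13) = 5.80 / (0.46 × 23.0 + 8.13) = 5.80 / 18.710 = 0.3100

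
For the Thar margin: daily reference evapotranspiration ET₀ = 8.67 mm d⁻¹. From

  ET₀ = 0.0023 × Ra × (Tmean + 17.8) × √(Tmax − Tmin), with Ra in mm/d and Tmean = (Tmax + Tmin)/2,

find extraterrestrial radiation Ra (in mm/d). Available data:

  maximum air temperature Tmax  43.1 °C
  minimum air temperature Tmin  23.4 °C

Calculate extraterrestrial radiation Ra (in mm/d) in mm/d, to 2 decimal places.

16.64 mm/d

Tmean = 33.25 °C; √ΔT = 4.4385
Ra = ET₀ / [0.0023 × (Tmean+17.8) × √ΔT] = 8.67 / (0.0023 × 51.05 × 4.4385) = 16.636 mm/d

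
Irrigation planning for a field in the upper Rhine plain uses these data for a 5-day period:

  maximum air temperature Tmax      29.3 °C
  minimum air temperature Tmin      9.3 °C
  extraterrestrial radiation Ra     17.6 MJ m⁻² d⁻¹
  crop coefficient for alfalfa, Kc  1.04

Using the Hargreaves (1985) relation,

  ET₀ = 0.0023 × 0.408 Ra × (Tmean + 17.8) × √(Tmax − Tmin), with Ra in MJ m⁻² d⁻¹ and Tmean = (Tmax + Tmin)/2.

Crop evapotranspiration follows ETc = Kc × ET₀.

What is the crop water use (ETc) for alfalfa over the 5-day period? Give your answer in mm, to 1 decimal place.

Tmean = (29.3 + 9.3)/2 = 19.30 °C
0.408 Ra = 0.408 × 17.6 = 7.1808 mm/d equivalent
ET₀ = 0.0023 × 7.1808 × (19.30 + 17.8) × √20.0 = 0.0023 × 7.1808 × 37.10 × 4.4721 = 2.7402 mm/d
ETc = Kc × ET₀ = 1.04 × 2.7402 = 2.8498 mm/d
Over 5 days: 2.8498 × 5 = 14.249 mm

14.2 mm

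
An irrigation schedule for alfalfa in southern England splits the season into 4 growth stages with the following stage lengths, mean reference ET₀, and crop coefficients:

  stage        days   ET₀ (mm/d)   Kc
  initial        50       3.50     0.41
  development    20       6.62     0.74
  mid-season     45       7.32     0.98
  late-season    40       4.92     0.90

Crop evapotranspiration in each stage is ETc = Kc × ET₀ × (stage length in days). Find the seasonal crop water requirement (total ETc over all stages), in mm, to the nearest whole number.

initial: 0.41 × 3.50 × 50 = 71.75 mm
development: 0.74 × 6.62 × 20 = 97.98 mm
mid-season: 0.98 × 7.32 × 45 = 322.81 mm
late-season: 0.90 × 4.92 × 40 = 177.12 mm
Seasonal total = 669.66 mm

670 mm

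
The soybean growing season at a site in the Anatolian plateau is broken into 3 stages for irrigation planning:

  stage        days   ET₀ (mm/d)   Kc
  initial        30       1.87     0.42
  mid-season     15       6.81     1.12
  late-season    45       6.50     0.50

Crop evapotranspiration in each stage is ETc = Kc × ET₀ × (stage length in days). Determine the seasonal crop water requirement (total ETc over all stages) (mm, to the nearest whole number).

initial: 0.42 × 1.87 × 30 = 23.56 mm
mid-season: 1.12 × 6.81 × 15 = 114.41 mm
late-season: 0.50 × 6.50 × 45 = 146.25 mm
Seasonal total = 284.22 mm

284 mm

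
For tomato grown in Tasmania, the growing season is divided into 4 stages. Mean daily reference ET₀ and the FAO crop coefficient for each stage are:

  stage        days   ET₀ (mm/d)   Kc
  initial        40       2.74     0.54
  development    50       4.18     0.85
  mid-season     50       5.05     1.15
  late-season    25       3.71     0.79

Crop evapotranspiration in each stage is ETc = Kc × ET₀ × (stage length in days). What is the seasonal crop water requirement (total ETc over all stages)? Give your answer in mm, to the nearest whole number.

initial: 0.54 × 2.74 × 40 = 59.18 mm
development: 0.85 × 4.18 × 50 = 177.65 mm
mid-season: 1.15 × 5.05 × 50 = 290.38 mm
late-season: 0.79 × 3.71 × 25 = 73.27 mm
Seasonal total = 600.48 mm

600 mm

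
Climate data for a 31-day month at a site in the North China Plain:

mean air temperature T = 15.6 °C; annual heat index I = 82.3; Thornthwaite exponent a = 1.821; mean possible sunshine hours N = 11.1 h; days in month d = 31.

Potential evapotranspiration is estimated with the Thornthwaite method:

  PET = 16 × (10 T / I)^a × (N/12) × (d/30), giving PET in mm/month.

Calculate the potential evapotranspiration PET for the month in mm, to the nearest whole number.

49 mm

10T/I = 10 × 15.6 / 82.3 = 1.8955
(10T/I)^a = 1.8955^1.821 = 3.2043
Uncorrected PET = 16 × 3.2043 = 51.269 mm
Correction = (N/12)(d/30) = (11.1/12)(31/30) = 0.9558
PET = 51.269 × 0.9558 = 49.003 mm/month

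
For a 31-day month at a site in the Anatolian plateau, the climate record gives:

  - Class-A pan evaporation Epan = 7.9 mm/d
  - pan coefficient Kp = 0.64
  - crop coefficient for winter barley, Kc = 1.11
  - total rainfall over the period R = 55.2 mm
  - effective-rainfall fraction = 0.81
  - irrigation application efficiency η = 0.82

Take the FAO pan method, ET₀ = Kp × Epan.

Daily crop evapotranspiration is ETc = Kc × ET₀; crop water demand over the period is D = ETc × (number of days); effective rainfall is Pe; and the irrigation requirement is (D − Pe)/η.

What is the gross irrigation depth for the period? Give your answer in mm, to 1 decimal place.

157.6 mm

ET₀ = 0.64 × 7.9 = 5.0560 mm/d
ETc = Kc × ET₀ = 1.11 × 5.0560 = 5.6122 mm/d
Crop demand D = ETc × 31 d = 5.6122 × 31 = 173.978 mm
Pe = 0.81 × 55.2 = 44.712 mm
D − Pe = 173.978 − 44.712 = 129.266 mm
Gross irrigation = 129.266 / 0.82 = 157.641 mm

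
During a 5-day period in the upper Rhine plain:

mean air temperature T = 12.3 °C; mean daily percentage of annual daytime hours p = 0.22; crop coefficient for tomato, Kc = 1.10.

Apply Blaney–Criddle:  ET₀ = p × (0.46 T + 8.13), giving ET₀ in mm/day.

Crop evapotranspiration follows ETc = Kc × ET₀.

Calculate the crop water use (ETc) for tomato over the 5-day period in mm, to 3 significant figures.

ET₀ = 0.22 × (0.46 × 12.3 + 8.13) = 0.22 × 13.788 = 3.0334 mm/d
ETc = Kc × ET₀ = 1.10 × 3.0334 = 3.3367 mm/d
Over 5 days: 3.3367 × 5 = 16.684 mm

16.7 mm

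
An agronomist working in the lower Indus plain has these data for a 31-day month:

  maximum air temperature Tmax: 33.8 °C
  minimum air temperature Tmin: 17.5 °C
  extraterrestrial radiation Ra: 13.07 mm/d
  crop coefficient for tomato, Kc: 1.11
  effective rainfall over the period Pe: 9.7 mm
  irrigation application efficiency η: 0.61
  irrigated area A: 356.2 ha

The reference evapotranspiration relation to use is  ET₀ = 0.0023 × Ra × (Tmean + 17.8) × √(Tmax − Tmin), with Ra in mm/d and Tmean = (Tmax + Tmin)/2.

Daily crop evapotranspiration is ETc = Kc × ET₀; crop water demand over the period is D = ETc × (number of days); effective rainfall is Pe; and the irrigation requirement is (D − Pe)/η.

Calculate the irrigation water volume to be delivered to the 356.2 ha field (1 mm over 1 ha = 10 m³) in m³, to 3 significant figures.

Tmean = (33.8 + 17.5)/2 = 25.65 °C
ET₀ = 0.0023 × 13.07 × (25.65 + 17.8) × √16.3 = 0.0023 × 13.07 × 43.45 × 4.0373 = 5.2733 mm/d
ETc = Kc × ET₀ = 1.11 × 5.2733 = 5.8534 mm/d
Crop demand D = ETc × 31 d = 5.8534 × 31 = 181.455 mm
D − Pe = 181.455 − 9.7 = 171.755 mm
Gross irrigation = 171.755 / 0.61 = 281.566 mm
Volume = 281.566 mm × 356.2 ha × 10 = 1002938.1 m³

1000000 m³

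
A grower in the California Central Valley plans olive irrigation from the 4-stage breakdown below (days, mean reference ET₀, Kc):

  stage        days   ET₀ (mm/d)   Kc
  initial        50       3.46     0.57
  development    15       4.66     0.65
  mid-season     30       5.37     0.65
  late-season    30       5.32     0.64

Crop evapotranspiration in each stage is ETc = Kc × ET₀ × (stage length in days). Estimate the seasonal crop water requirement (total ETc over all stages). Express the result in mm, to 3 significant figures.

initial: 0.57 × 3.46 × 50 = 98.61 mm
development: 0.65 × 4.66 × 15 = 45.44 mm
mid-season: 0.65 × 5.37 × 30 = 104.72 mm
late-season: 0.64 × 5.32 × 30 = 102.14 mm
Seasonal total = 350.91 mm

351 mm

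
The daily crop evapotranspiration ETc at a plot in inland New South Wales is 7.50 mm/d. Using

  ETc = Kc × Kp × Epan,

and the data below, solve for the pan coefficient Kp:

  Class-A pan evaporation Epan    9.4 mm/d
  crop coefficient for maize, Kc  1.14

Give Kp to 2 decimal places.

ETc = Kc × Kp × Epan  ⇒  Kp = ETc / (Kc × Epan)
Kp = 7.50 / (1.14 × 9.4) = 7.50 / 10.716 = 0.6999

0.70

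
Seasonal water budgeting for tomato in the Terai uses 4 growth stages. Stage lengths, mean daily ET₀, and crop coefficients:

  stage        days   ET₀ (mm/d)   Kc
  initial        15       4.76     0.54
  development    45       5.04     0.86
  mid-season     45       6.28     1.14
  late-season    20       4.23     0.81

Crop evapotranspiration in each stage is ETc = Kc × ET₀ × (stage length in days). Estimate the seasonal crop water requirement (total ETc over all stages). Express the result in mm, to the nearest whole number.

624 mm

initial: 0.54 × 4.76 × 15 = 38.56 mm
development: 0.86 × 5.04 × 45 = 195.05 mm
mid-season: 1.14 × 6.28 × 45 = 322.16 mm
late-season: 0.81 × 4.23 × 20 = 68.53 mm
Seasonal total = 624.30 mm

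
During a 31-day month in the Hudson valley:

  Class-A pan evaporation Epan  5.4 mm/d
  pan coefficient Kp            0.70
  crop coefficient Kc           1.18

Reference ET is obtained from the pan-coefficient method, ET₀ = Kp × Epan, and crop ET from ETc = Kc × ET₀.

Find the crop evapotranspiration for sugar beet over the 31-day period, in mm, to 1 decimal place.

ET₀ = 0.70 × 5.4 = 3.7800 mm/d
ETc = Kc × ET₀ = 1.18 × 3.7800 = 4.4604 mm/d
Over 31 days: 4.4604 × 31 = 138.272 mm

138.3 mm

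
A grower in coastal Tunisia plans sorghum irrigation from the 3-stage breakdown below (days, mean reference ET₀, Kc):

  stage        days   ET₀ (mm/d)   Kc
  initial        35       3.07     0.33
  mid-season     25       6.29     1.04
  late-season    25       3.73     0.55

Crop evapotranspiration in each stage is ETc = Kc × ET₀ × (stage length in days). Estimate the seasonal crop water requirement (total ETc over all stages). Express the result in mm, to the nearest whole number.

250 mm

initial: 0.33 × 3.07 × 35 = 35.46 mm
mid-season: 1.04 × 6.29 × 25 = 163.54 mm
late-season: 0.55 × 3.73 × 25 = 51.29 mm
Seasonal total = 250.29 mm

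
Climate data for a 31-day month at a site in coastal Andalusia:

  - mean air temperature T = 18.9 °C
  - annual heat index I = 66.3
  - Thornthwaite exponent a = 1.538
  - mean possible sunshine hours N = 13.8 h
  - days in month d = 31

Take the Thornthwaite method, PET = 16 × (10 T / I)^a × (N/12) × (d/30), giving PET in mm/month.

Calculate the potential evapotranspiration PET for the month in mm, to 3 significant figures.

95.2 mm

10T/I = 10 × 18.9 / 66.3 = 2.8507
(10T/I)^a = 2.8507^1.538 = 5.0086
Uncorrected PET = 16 × 5.0086 = 80.138 mm
Correction = (N/12)(d/30) = (13.8/12)(31/30) = 1.1883
PET = 80.138 × 1.1883 = 95.228 mm/month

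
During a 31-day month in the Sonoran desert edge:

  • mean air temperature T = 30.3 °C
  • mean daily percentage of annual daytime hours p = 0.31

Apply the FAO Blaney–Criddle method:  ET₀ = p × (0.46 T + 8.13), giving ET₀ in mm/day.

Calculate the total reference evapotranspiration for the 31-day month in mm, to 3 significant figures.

212 mm

ET₀ = 0.31 × (0.46 × 30.3 + 8.13) = 0.31 × 22.068 = 6.8411 mm/d
Monthly total = 6.8411 × 31 = 212.074 mm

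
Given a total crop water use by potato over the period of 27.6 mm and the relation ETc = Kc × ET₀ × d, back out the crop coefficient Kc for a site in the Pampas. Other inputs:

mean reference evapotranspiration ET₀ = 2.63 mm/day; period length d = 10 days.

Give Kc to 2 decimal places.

ETc = Kc × ET₀ × d  ⇒  Kc = ETc / (ET₀ × d)
Kc = 27.6 / (2.63 × 10) = 27.6 / 26.30 = 1.0494

1.05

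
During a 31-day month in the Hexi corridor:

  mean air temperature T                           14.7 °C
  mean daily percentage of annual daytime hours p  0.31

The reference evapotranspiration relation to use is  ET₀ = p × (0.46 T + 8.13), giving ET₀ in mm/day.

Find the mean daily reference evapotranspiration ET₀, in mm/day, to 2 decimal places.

4.62 mm/day

ET₀ = 0.31 × (0.46 × 14.7 + 8.13) = 0.31 × 14.892 = 4.6165 mm/d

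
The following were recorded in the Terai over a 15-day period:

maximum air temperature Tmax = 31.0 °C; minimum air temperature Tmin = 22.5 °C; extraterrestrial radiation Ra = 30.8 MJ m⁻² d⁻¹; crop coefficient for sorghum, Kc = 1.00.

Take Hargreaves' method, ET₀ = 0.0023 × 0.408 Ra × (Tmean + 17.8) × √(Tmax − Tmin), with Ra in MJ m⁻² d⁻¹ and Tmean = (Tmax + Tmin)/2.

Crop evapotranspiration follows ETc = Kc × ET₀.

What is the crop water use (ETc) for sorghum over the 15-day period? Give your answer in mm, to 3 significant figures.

Tmean = (31.0 + 22.5)/2 = 26.75 °C
0.408 Ra = 0.408 × 30.8 = 12.5664 mm/d equivalent
ET₀ = 0.0023 × 12.5664 × (26.75 + 17.8) × √8.5 = 0.0023 × 12.5664 × 44.55 × 2.9155 = 3.7540 mm/d
ETc = Kc × ET₀ = 1.00 × 3.7540 = 3.7540 mm/d
Over 15 days: 3.7540 × 15 = 56.310 mm

56.3 mm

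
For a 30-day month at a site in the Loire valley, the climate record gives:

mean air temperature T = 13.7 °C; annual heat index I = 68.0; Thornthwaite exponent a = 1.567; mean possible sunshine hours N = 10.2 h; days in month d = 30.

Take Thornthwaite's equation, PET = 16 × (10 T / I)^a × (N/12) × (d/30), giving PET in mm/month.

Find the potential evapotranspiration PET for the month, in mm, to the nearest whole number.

41 mm

10T/I = 10 × 13.7 / 68.0 = 2.0147
(10T/I)^a = 2.0147^1.567 = 2.9971
Uncorrected PET = 16 × 2.9971 = 47.954 mm
Correction = (N/12)(d/30) = (10.2/12)(30/30) = 0.8500
PET = 47.954 × 0.8500 = 40.761 mm/month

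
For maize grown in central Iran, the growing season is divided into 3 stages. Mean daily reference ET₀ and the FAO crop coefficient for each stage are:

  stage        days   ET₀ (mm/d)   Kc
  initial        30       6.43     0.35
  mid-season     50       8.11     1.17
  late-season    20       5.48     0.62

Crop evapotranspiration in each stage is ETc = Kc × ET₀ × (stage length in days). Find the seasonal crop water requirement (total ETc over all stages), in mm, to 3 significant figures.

initial: 0.35 × 6.43 × 30 = 67.52 mm
mid-season: 1.17 × 8.11 × 50 = 474.44 mm
late-season: 0.62 × 5.48 × 20 = 67.95 mm
Seasonal total = 609.91 mm

610 mm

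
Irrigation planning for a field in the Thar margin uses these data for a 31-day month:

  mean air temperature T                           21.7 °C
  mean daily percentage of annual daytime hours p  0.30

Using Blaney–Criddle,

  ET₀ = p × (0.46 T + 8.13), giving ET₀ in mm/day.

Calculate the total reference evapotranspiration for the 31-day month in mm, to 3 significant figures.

ET₀ = 0.30 × (0.46 × 21.7 + 8.13) = 0.30 × 18.112 = 5.4336 mm/d
Monthly total = 5.4336 × 31 = 168.442 mm

168 mm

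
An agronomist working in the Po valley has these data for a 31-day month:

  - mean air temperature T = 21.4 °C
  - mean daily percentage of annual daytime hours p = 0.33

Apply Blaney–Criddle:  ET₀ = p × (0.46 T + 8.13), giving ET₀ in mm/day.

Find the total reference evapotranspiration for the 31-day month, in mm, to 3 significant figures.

184 mm

ET₀ = 0.33 × (0.46 × 21.4 + 8.13) = 0.33 × 17.974 = 5.9314 mm/d
Monthly total = 5.9314 × 31 = 183.873 mm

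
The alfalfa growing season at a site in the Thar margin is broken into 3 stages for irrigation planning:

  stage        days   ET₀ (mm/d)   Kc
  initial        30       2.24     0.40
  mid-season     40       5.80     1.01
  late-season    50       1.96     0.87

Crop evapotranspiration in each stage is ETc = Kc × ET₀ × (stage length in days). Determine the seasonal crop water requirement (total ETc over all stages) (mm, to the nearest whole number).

346 mm

initial: 0.40 × 2.24 × 30 = 26.88 mm
mid-season: 1.01 × 5.80 × 40 = 234.32 mm
late-season: 0.87 × 1.96 × 50 = 85.26 mm
Seasonal total = 346.46 mm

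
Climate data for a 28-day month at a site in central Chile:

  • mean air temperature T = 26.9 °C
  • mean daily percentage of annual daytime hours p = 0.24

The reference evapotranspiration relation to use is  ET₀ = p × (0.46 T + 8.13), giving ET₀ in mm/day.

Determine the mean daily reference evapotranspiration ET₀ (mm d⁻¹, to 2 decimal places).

4.92 mm d⁻¹

ET₀ = 0.24 × (0.46 × 26.9 + 8.13) = 0.24 × 20.504 = 4.9210 mm/d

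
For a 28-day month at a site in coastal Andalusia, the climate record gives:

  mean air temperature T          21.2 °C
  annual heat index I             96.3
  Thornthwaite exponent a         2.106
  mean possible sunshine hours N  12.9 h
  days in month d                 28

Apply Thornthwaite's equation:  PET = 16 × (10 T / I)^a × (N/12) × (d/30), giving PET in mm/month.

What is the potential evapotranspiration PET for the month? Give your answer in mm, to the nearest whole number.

10T/I = 10 × 21.2 / 96.3 = 2.2015
(10T/I)^a = 2.2015^2.106 = 5.2695
Uncorrected PET = 16 × 5.2695 = 84.312 mm
Correction = (N/12)(d/30) = (12.9/12)(28/30) = 1.0033
PET = 84.312 × 1.0033 = 84.590 mm/month

85 mm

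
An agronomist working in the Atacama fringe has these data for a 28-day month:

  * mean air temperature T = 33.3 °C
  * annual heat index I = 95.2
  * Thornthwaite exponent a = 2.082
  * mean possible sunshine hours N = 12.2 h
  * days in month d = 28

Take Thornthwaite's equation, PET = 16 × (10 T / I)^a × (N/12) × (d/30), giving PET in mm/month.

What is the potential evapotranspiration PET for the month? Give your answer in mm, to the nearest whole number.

10T/I = 10 × 33.3 / 95.2 = 3.4979
(10T/I)^a = 3.4979^2.082 = 13.5584
Uncorrected PET = 16 × 13.5584 = 216.934 mm
Correction = (N/12)(d/30) = (12.2/12)(28/30) = 0.9489
PET = 216.934 × 0.9489 = 205.849 mm/month

206 mm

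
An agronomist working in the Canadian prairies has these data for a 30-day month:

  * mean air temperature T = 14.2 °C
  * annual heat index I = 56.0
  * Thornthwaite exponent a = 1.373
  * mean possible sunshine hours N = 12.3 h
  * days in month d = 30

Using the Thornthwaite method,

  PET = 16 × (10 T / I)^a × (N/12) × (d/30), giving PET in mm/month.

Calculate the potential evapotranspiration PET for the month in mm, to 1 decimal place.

10T/I = 10 × 14.2 / 56.0 = 2.5357
(10T/I)^a = 2.5357^1.373 = 3.5878
Uncorrected PET = 16 × 3.5878 = 57.405 mm
Correction = (N/12)(d/30) = (12.3/12)(30/30) = 1.0250
PET = 57.405 × 1.0250 = 58.840 mm/month

58.8 mm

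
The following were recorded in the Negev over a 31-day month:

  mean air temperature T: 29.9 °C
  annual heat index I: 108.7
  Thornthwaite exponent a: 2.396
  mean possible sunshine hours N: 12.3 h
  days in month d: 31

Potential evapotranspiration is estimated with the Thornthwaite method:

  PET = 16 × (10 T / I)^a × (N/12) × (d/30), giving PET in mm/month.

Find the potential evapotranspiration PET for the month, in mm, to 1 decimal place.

191.4 mm

10T/I = 10 × 29.9 / 108.7 = 2.7507
(10T/I)^a = 2.7507^2.396 = 11.2955
Uncorrected PET = 16 × 11.2955 = 180.728 mm
Correction = (N/12)(d/30) = (12.3/12)(31/30) = 1.0592
PET = 180.728 × 1.0592 = 191.427 mm/month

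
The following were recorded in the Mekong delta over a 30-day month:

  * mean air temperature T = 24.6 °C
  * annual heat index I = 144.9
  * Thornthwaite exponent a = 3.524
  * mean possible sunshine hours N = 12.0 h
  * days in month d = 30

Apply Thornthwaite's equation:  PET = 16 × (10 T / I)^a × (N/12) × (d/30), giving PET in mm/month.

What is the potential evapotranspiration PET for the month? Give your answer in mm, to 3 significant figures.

10T/I = 10 × 24.6 / 144.9 = 1.6977
(10T/I)^a = 1.6977^3.524 = 6.4570
Uncorrected PET = 16 × 6.4570 = 103.312 mm
Correction = (N/12)(d/30) = (12.0/12)(30/30) = 1.0000
PET = 103.312 × 1.0000 = 103.312 mm/month

103 mm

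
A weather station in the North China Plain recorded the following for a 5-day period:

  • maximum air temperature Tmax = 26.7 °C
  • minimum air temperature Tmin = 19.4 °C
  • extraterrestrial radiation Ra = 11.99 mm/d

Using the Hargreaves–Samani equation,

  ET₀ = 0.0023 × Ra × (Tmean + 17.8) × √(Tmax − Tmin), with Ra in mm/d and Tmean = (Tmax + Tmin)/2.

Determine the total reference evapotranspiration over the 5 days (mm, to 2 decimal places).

Tmean = (26.7 + 19.4)/2 = 23.05 °C
ET₀ = 0.0023 × 11.99 × (23.05 + 17.8) × √7.3 = 0.0023 × 11.99 × 40.85 × 2.7019 = 3.0437 mm/d
Over 5 days: 3.0437 × 5 = 15.219 mm

15.22 mm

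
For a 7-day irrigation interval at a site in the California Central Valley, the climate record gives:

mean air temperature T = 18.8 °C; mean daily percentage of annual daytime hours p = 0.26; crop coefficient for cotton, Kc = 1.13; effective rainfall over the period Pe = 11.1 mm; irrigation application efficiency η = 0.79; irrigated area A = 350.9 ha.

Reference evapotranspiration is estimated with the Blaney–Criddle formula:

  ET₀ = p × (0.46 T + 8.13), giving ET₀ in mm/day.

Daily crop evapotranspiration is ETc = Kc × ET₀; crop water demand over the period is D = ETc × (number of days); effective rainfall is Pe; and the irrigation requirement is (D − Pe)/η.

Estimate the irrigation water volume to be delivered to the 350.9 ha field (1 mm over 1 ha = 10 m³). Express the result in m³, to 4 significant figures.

104000 m³

ET₀ = 0.26 × (0.46 × 18.8 + 8.13) = 0.26 × 16.778 = 4.3623 mm/d
ETc = Kc × ET₀ = 1.13 × 4.3623 = 4.9294 mm/d
Crop demand D = ETc × 7 d = 4.9294 × 7 = 34.506 mm
D − Pe = 34.506 − 11.1 = 23.406 mm
Gross irrigation = 23.406 / 0.79 = 29.628 mm
Volume = 29.628 mm × 350.9 ha × 10 = 103964.7 m³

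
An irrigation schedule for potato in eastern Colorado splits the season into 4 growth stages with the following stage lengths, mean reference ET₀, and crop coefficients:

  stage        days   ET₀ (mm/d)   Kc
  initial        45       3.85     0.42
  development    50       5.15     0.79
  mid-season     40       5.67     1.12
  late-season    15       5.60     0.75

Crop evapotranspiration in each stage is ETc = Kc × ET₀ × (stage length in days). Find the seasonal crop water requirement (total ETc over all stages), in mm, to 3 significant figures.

593 mm

initial: 0.42 × 3.85 × 45 = 72.77 mm
development: 0.79 × 5.15 × 50 = 203.43 mm
mid-season: 1.12 × 5.67 × 40 = 254.02 mm
late-season: 0.75 × 5.60 × 15 = 63.00 mm
Seasonal total = 593.22 mm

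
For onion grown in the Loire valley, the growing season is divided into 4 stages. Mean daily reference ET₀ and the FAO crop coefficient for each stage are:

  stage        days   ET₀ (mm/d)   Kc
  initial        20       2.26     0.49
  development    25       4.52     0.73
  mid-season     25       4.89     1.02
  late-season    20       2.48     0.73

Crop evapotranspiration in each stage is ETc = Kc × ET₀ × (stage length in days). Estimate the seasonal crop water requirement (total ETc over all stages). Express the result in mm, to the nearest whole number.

initial: 0.49 × 2.26 × 20 = 22.15 mm
development: 0.73 × 4.52 × 25 = 82.49 mm
mid-season: 1.02 × 4.89 × 25 = 124.70 mm
late-season: 0.73 × 2.48 × 20 = 36.21 mm
Seasonal total = 265.55 mm

266 mm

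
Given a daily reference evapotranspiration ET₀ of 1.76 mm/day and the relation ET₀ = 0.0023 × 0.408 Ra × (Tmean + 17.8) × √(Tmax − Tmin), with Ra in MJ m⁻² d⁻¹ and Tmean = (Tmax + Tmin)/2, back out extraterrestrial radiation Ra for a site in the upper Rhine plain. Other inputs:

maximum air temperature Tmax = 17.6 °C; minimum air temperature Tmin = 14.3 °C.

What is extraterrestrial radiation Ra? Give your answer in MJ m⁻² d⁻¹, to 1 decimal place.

30.6 MJ m⁻² d⁻¹

Tmean = (17.6+14.3)/2 = 15.95 °C; ΔT = 3.3
Ra = ET₀ / [0.0023 × 0.408 × (Tmean+17.8) × √ΔT]
   = 1.76 / (0.0023 × 0.408 × 33.75 × 1.8166) = 30.591 MJ m⁻² d⁻¹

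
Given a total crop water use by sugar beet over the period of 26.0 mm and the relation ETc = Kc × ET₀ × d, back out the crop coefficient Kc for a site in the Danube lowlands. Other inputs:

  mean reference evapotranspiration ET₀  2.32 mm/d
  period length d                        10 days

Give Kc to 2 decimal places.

ETc = Kc × ET₀ × d  ⇒  Kc = ETc / (ET₀ × d)
Kc = 26.0 / (2.32 × 10) = 26.0 / 23.20 = 1.1207

1.12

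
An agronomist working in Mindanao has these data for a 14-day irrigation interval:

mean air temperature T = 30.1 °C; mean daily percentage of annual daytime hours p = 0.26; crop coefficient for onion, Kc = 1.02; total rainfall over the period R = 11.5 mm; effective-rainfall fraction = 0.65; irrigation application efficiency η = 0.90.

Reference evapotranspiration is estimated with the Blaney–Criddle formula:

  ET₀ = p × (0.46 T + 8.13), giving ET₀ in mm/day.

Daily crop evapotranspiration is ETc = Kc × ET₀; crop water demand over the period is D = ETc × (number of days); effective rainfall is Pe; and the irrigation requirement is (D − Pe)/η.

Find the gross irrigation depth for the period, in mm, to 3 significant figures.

82.4 mm

ET₀ = 0.26 × (0.46 × 30.1 + 8.13) = 0.26 × 21.976 = 5.7138 mm/d
ETc = Kc × ET₀ = 1.02 × 5.7138 = 5.8281 mm/d
Crop demand D = ETc × 14 d = 5.8281 × 14 = 81.593 mm
Pe = 0.65 × 11.5 = 7.475 mm
D − Pe = 81.593 − 7.475 = 74.118 mm
Gross irrigation = 74.118 / 0.90 = 82.353 mm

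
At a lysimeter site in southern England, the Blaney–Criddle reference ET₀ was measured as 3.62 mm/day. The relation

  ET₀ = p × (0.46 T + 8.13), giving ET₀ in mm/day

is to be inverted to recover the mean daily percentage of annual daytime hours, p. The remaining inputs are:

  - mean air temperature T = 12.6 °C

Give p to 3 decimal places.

0.260

p = ET₀ / (0.46 T + 8.13) = 3.62 / (0.46 × 12.6 + 8.13) = 3.62 / 13.926 = 0.2599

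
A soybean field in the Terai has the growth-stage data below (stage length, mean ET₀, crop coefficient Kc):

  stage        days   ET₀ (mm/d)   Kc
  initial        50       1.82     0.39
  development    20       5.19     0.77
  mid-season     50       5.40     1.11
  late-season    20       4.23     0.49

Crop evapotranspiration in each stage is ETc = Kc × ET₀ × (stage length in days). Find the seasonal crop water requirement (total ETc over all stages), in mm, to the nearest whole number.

457 mm

initial: 0.39 × 1.82 × 50 = 35.49 mm
development: 0.77 × 5.19 × 20 = 79.93 mm
mid-season: 1.11 × 5.40 × 50 = 299.70 mm
late-season: 0.49 × 4.23 × 20 = 41.45 mm
Seasonal total = 456.57 mm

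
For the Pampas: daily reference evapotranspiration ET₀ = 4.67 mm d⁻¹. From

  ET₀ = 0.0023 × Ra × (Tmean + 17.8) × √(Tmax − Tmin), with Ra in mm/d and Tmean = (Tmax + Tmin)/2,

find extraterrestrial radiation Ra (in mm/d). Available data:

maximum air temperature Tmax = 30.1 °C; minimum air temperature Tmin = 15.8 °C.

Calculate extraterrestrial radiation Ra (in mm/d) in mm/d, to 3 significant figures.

13.2 mm/d

Tmean = 22.95 °C; √ΔT = 3.7815
Ra = ET₀ / [0.0023 × (Tmean+17.8) × √ΔT] = 4.67 / (0.0023 × 40.75 × 3.7815) = 13.176 mm/d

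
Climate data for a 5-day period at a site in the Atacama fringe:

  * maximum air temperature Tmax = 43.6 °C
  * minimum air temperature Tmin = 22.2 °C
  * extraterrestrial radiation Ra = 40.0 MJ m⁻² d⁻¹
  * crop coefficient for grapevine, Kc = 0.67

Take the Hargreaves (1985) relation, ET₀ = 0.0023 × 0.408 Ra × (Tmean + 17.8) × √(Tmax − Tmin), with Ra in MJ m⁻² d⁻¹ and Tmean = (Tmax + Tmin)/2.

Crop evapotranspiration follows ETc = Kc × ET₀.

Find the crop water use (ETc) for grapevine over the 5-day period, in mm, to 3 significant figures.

Tmean = (43.6 + 22.2)/2 = 32.90 °C
0.408 Ra = 0.408 × 40.0 = 16.3200 mm/d equivalent
ET₀ = 0.0023 × 16.3200 × (32.90 + 17.8) × √21.4 = 0.0023 × 16.3200 × 50.70 × 4.6260 = 8.8036 mm/d
ETc = Kc × ET₀ = 0.67 × 8.8036 = 5.8984 mm/d
Over 5 days: 5.8984 × 5 = 29.492 mm

29.5 mm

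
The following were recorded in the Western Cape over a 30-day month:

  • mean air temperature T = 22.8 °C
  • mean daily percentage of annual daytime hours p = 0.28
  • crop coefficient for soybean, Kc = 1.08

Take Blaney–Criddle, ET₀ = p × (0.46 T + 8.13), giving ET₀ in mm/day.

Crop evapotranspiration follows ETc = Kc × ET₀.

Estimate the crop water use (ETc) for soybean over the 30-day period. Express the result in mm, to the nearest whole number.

169 mm

ET₀ = 0.28 × (0.46 × 22.8 + 8.13) = 0.28 × 18.618 = 5.2130 mm/d
ETc = Kc × ET₀ = 1.08 × 5.2130 = 5.6300 mm/d
Over 30 days: 5.6300 × 30 = 168.900 mm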